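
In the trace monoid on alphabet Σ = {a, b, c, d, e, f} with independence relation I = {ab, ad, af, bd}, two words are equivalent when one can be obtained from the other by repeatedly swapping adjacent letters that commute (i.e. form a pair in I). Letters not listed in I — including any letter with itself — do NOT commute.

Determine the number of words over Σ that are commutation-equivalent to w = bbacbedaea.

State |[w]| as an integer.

6

#0=b has no predecessor
#1=b depends on [0:b]
#2=a has no predecessor
#3=c depends on [1:b, 2:a]
#4=b depends on [3:c]
#5=e depends on [4:b]
#6=d depends on [5:e]
#7=a depends on [5:e]
#8=e depends on [6:d, 7:a]
#9=a depends on [8:e]
sources: [0:b, 2:a]
N(rest) = Σ N(rest − s) over sources s of rest; N(one piece) = 1:
  size 1 → [9]=1
  size 2 → [8,9]=1
  size 3 → [6,8,9]=1  [7,8,9]=1
  size 4 → [6,7,8,9]=2
  size 5 → [5,6,7,8,9]=2
  size 6 → [4,5,6,7,8,9]=2
  size 7 → [3,4,5,6,7,8,9]=2
  size 8 → [1,3,4,5,6,7,8,9]=2  [2,3,4,5,6,7,8,9]=2
  first=0(b) contributes 4
  first=2(a) contributes 2
|[w]| = 6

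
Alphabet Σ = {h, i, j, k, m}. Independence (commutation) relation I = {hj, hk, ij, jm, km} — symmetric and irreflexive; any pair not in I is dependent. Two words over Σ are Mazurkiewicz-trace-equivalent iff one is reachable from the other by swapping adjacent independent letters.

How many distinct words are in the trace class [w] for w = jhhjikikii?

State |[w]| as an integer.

10

0(j) covers ∅
1(h) covers ∅
2(h) covers 1:h
3(j) covers 0:j
4(i) covers 2:h
5(k) covers 3:j, 4:i
6(i) covers 5:k
7(k) covers 6:i
8(i) covers 7:k
9(i) covers 8:i
floor of heap: 0:j, 1:h
completions by unplaced set U, small U first (add the entries for U minus each lowest piece of U):
  |U|=1: {9}:1
  |U|=2: {8,9}:1
  |U|=3: {7,8,9}:1
  |U|=4: {6,7,8,9}:1
  |U|=5: {5,6,7,8,9}:1
  |U|=6: {3,5,6,7,8,9}:1  {4,5,6,7,8,9}:1
  |U|=7: {0,3,5,6,7,8,9}:1  {2,4,5,6,7,8,9}:1  {3,4,5,6,7,8,9}:2
  |U|=8: {0,3,4,5,6,7,8,9}:3  {1,2,4,5,6,7,8,9}:1  {2,3,4,5,6,7,8,9}:3
  start at 0(j): 4
  start at 1(h): 6
sum over floor = 10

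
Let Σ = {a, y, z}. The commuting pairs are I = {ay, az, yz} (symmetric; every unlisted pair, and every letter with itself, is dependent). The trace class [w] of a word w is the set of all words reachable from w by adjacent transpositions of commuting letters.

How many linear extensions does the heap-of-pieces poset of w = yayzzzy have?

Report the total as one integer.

piece 0:y — minimal
piece 1:a — minimal
piece 2:y rests on {0:y}
piece 3:z — minimal
piece 4:z rests on {3:z}
piece 5:z rests on {4:z}
piece 6:y rests on {2:y}
minimal pieces: {0:y, 1:a, 3:z}
ways to finish when only these pieces remain (= sum over removing one remaining piece with nothing left below it):
  1 left: {1}→1  {5}→1  {6}→1
  2 left: {1,5}→2  {1,6}→2  {2,6}→1  {4,5}→1  {5,6}→2
  3 left: {0,2,6}→1  {1,2,6}→3  {1,4,5}→3  {1,5,6}→6  {2,5,6}→3  {3,4,5}→1  {4,5,6}→3
  4 left: {0,1,2,6}→4  {0,2,5,6}→4  {1,2,5,6}→12  {1,3,4,5}→4  {1,4,5,6}→12  {2,4,5,6}→6  {3,4,5,6}→4
  5 left: {0,1,2,5,6}→20  {0,2,4,5,6}→10  {1,2,4,5,6}→30  {1,3,4,5,6}→20  {2,3,4,5,6}→10
  placing 0:y first → 60 extensions
  placing 1:a first → 20 extensions
  placing 3:z first → 60 extensions
total linear extensions = 140

140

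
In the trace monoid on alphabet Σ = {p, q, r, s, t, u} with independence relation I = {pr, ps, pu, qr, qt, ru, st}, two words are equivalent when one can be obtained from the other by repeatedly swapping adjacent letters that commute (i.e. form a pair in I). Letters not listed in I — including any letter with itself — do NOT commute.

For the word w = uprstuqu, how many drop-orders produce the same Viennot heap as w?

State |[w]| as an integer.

14

0(u) covers ∅
1(p) covers ∅
2(r) covers ∅
3(s) covers 0:u, 2:r
4(t) covers 0:u, 1:p, 2:r
5(u) covers 3:s, 4:t
6(q) covers 5:u
7(u) covers 6:q
floor of heap: 0:u, 1:p, 2:r
completions by unplaced set U, small U first (add the entries for U minus each lowest piece of U):
  |U|=1: {7}:1
  |U|=2: {6,7}:1
  |U|=3: {5,6,7}:1
  |U|=4: {3,5,6,7}:1  {4,5,6,7}:1
  |U|=5: {1,4,5,6,7}:1  {3,4,5,6,7}:2
  |U|=6: {0,3,4,5,6,7}:2  {1,3,4,5,6,7}:3  {2,3,4,5,6,7}:2
  start at 0(u): 5
  start at 1(p): 4
  start at 2(r): 5
sum over floor = 14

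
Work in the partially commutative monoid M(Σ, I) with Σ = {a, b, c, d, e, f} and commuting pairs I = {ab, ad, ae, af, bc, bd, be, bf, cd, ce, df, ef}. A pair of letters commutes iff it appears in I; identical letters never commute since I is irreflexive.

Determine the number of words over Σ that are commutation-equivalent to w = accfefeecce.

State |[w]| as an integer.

330

#0=a has no predecessor
#1=c depends on [0:a]
#2=c depends on [1:c]
#3=f depends on [2:c]
#4=e has no predecessor
#5=f depends on [3:f]
#6=e depends on [4:e]
#7=e depends on [6:e]
#8=c depends on [5:f]
#9=c depends on [8:c]
#10=e depends on [7:e]
sources: [0:a, 4:e]
N(rest) = Σ N(rest − s) over sources s of rest; N(one piece) = 1:
  size 1 → [9]=1  [10]=1
  size 2 → [7,10]=1  [8,9]=1  [9,10]=2
  size 3 → [5,8,9]=1  [6,7,10]=1  [7,9,10]=3  [8,9,10]=3
  size 4 → [3,5,8,9]=1  [4,6,7,10]=1  [5,8,9,10]=4  [6,7,9,10]=4  [7,8,9,10]=6
  size 5 → [2,3,5,8,9]=1  [3,5,8,9,10]=5  [4,6,7,9,10]=5  [5,7,8,9,10]=10  [6,7,8,9,10]=10
  size 6 → [1,2,3,5,8,9]=1  [2,3,5,8,9,10]=6  [3,5,7,8,9,10]=15  [4,6,7,8,9,10]=15  [5,6,7,8,9,10]=20
  size 7 → [0,1,2,3,5,8,9]=1  [1,2,3,5,8,9,10]=7  [2,3,5,7,8,9,10]=21  [3,5,6,7,8,9,10]=35  [4,5,6,7,8,9,10]=35
  size 8 → [0,1,2,3,5,8,9,10]=8  [1,2,3,5,7,8,9,10]=28  [2,3,5,6,7,8,9,10]=56  [3,4,5,6,7,8,9,10]=70
  size 9 → [0,1,2,3,5,7,8,9,10]=36  [1,2,3,5,6,7,8,9,10]=84  [2,3,4,5,6,7,8,9,10]=126
  first=0(a) contributes 210
  first=4(e) contributes 120
|[w]| = 330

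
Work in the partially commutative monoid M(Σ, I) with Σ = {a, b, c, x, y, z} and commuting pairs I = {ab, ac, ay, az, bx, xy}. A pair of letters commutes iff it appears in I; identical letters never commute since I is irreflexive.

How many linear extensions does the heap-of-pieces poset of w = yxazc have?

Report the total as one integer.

7

drop 0:y onto floor
drop 1:x onto floor
drop 2:a onto {1:x}
drop 3:z onto {0:y, 1:x}
drop 4:c onto {3:z}
ground layer = {0:y, 1:x}
drop-orders for the pieces not yet dropped (sum over which currently-grounded one goes next):
  1 to go: {2} 1  {4} 1
  2 to go: {2,4} 2  {3,4} 1
  3 to go: {0,3,4} 1  {2,3,4} 3
  if 0:y drops first: 3 orders
  if 1:x drops first: 4 orders
heap linearizations: 7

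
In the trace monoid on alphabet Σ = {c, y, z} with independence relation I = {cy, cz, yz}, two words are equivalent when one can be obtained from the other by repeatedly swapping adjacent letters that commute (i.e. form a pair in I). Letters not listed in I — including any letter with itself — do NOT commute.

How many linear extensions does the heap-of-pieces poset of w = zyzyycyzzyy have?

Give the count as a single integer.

2310

piece 0:z — minimal
piece 1:y — minimal
piece 2:z rests on {0:z}
piece 3:y rests on {1:y}
piece 4:y rests on {3:y}
piece 5:c — minimal
piece 6:y rests on {4:y}
piece 7:z rests on {2:z}
piece 8:z rests on {7:z}
piece 9:y rests on {6:y}
piece 10:y rests on {9:y}
minimal pieces: {0:z, 1:y, 5:c}
ways to finish when only these pieces remain (= sum over removing one remaining piece with nothing left below it):
  1 left: {5}→1  {8}→1  {10}→1
  2 left: {5,8}→2  {5,10}→2  {7,8}→1  {8,10}→2  {9,10}→1
  3 left: {2,7,8}→1  {5,7,8}→3  {5,8,10}→6  {5,9,10}→3  {6,9,10}→1  {7,8,10}→3  {8,9,10}→3
  4 left: {0,2,7,8}→1  {2,5,7,8}→4  {2,7,8,10}→4  {4,6,9,10}→1  {5,6,9,10}→4  {5,7,8,10}→12  {5,8,9,10}→12  {6,8,9,10}→4  {7,8,9,10}→6
  5 left: {0,2,5,7,8}→5  {0,2,7,8,10}→5  {2,5,7,8,10}→20  {2,7,8,9,10}→10  {3,4,6,9,10}→1  {4,5,6,9,10}→5  {4,6,8,9,10}→5  {5,6,8,9,10}→20  {5,7,8,9,10}→30  {6,7,8,9,10}→10
  6 left: {0,2,5,7,8,10}→30  {0,2,7,8,9,10}→15  {1,3,4,6,9,10}→1  {2,5,7,8,9,10}→60  {2,6,7,8,9,10}→20  {3,4,5,6,9,10}→6  {3,4,6,8,9,10}→6  {4,5,6,8,9,10}→30  {4,6,7,8,9,10}→15  {5,6,7,8,9,10}→60
  7 left: {0,2,5,7,8,9,10}→105  {0,2,6,7,8,9,10}→35  {1,3,4,5,6,9,10}→7  {1,3,4,6,8,9,10}→7  {2,4,6,7,8,9,10}→35  {2,5,6,7,8,9,10}→140  {3,4,5,6,8,9,10}→42  {3,4,6,7,8,9,10}→21  {4,5,6,7,8,9,10}→105
  8 left: {0,2,4,6,7,8,9,10}→70  {0,2,5,6,7,8,9,10}→280  {1,3,4,5,6,8,9,10}→56  {1,3,4,6,7,8,9,10}→28  {2,3,4,6,7,8,9,10}→56  {2,4,5,6,7,8,9,10}→280  {3,4,5,6,7,8,9,10}→168
  9 left: {0,2,3,4,6,7,8,9,10}→126  {0,2,4,5,6,7,8,9,10}→630  {1,2,3,4,6,7,8,9,10}→84  {1,3,4,5,6,7,8,9,10}→252  {2,3,4,5,6,7,8,9,10}→504
  placing 0:z first → 840 extensions
  placing 1:y first → 1260 extensions
  placing 5:c first → 210 extensions
total linear extensions = 2310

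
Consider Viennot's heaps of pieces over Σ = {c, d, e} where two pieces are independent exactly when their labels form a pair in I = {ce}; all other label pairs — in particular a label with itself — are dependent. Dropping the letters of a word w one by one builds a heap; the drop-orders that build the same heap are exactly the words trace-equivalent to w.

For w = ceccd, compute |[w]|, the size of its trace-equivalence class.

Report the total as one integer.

4

piece 0:c — minimal
piece 1:e — minimal
piece 2:c rests on {0:c}
piece 3:c rests on {2:c}
piece 4:d rests on {1:e, 3:c}
minimal pieces: {0:c, 1:e}
ways to finish when only these pieces remain (= sum over removing one remaining piece with nothing left below it):
  1 left: {4}→1
  2 left: {1,4}→1  {3,4}→1
  3 left: {1,3,4}→2  {2,3,4}→1
  placing 0:c first → 3 extensions
  placing 1:e first → 1 extensions
total linear extensions = 4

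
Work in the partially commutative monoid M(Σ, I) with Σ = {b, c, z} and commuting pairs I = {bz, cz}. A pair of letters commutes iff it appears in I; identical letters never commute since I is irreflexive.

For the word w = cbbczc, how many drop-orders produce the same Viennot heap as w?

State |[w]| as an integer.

drop 0:c onto floor
drop 1:b onto {0:c}
drop 2:b onto {1:b}
drop 3:c onto {2:b}
drop 4:z onto floor
drop 5:c onto {3:c}
ground layer = {0:c, 4:z}
drop-orders for the pieces not yet dropped (sum over which currently-grounded one goes next):
  1 to go: {4} 1  {5} 1
  2 to go: {3,5} 1  {4,5} 2
  3 to go: {2,3,5} 1  {3,4,5} 3
  4 to go: {1,2,3,5} 1  {2,3,4,5} 4
  if 0:c drops first: 5 orders
  if 4:z drops first: 1 orders
heap linearizations: 6

6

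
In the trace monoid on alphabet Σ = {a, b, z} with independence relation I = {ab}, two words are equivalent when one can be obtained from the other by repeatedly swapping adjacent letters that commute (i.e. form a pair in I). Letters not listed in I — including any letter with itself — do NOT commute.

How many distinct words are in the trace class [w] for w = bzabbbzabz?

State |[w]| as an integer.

piece 0:b — minimal
piece 1:z rests on {0:b}
piece 2:a rests on {1:z}
piece 3:b rests on {1:z}
piece 4:b rests on {3:b}
piece 5:b rests on {4:b}
piece 6:z rests on {2:a, 5:b}
piece 7:a rests on {6:z}
piece 8:b rests on {6:z}
piece 9:z rests on {7:a, 8:b}
minimal pieces: {0:b}
ways to finish when only these pieces remain (= sum over removing one remaining piece with nothing left below it):
  1 left: {9}→1
  2 left: {7,9}→1  {8,9}→1
  3 left: {7,8,9}→2
  4 left: {6,7,8,9}→2
  5 left: {2,6,7,8,9}→2  {5,6,7,8,9}→2
  6 left: {2,5,6,7,8,9}→4  {4,5,6,7,8,9}→2
  7 left: {2,4,5,6,7,8,9}→6  {3,4,5,6,7,8,9}→2
  8 left: {2,3,4,5,6,7,8,9}→8
  placing 0:b first → 8 extensions

8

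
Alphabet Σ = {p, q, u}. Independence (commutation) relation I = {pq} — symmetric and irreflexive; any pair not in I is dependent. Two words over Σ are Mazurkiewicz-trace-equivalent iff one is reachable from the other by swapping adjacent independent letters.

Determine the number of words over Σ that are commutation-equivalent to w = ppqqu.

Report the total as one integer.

piece 0:p — minimal
piece 1:p rests on {0:p}
piece 2:q — minimal
piece 3:q rests on {2:q}
piece 4:u rests on {1:p, 3:q}
minimal pieces: {0:p, 2:q}
ways to finish when only these pieces remain (= sum over removing one remaining piece with nothing left below it):
  1 left: {4}→1
  2 left: {1,4}→1  {3,4}→1
  3 left: {0,1,4}→1  {1,3,4}→2  {2,3,4}→1
  placing 0:p first → 3 extensions
  placing 2:q first → 3 extensions
total linear extensions = 6

6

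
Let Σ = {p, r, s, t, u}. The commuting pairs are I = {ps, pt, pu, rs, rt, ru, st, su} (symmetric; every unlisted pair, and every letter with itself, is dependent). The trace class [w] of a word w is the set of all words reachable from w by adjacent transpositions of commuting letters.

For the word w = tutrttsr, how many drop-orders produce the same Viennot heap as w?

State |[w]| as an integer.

piece 0:t — minimal
piece 1:u rests on {0:t}
piece 2:t rests on {1:u}
piece 3:r — minimal
piece 4:t rests on {2:t}
piece 5:t rests on {4:t}
piece 6:s — minimal
piece 7:r rests on {3:r}
minimal pieces: {0:t, 3:r, 6:s}
ways to finish when only these pieces remain (= sum over removing one remaining piece with nothing left below it):
  1 left: {5}→1  {6}→1  {7}→1
  2 left: {3,7}→1  {4,5}→1  {5,6}→2  {5,7}→2  {6,7}→2
  3 left: {2,4,5}→1  {3,5,7}→3  {3,6,7}→3  {4,5,6}→3  {4,5,7}→3  {5,6,7}→6
  4 left: {1,2,4,5}→1  {2,4,5,6}→4  {2,4,5,7}→4  {3,4,5,7}→6  {3,5,6,7}→12  {4,5,6,7}→12
  5 left: {0,1,2,4,5}→1  {1,2,4,5,6}→5  {1,2,4,5,7}→5  {2,3,4,5,7}→10  {2,4,5,6,7}→20  {3,4,5,6,7}→30
  6 left: {0,1,2,4,5,6}→6  {0,1,2,4,5,7}→6  {1,2,3,4,5,7}→15  {1,2,4,5,6,7}→30  {2,3,4,5,6,7}→60
  placing 0:t first → 105 extensions
  placing 3:r first → 42 extensions
  placing 6:s first → 21 extensions
total linear extensions = 168

168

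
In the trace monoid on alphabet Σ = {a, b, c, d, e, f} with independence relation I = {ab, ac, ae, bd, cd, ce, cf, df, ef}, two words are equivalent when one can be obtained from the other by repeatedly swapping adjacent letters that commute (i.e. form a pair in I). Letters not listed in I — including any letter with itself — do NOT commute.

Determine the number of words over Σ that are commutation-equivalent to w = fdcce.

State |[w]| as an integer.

30

#0=f has no predecessor
#1=d has no predecessor
#2=c has no predecessor
#3=c depends on [2:c]
#4=e depends on [1:d]
sources: [0:f, 1:d, 2:c]
N(rest) = Σ N(rest − s) over sources s of rest; N(one piece) = 1:
  size 1 → [0]=1  [3]=1  [4]=1
  size 2 → [0,3]=2  [0,4]=2  [1,4]=1  [2,3]=1  [3,4]=2
  size 3 → [0,1,4]=3  [0,2,3]=3  [0,3,4]=6  [1,3,4]=3  [2,3,4]=3
  first=0(f) contributes 6
  first=1(d) contributes 12
  first=2(c) contributes 12
|[w]| = 30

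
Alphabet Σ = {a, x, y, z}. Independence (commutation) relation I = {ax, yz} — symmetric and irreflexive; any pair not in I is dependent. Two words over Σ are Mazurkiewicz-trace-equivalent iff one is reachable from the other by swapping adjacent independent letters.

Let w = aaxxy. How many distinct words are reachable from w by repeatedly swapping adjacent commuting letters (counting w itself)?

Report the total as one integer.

6

0(a) covers ∅
1(a) covers 0:a
2(x) covers ∅
3(x) covers 2:x
4(y) covers 1:a, 3:x
floor of heap: 0:a, 2:x
completions by unplaced set U, small U first (add the entries for U minus each lowest piece of U):
  |U|=1: {4}:1
  |U|=2: {1,4}:1  {3,4}:1
  |U|=3: {0,1,4}:1  {1,3,4}:2  {2,3,4}:1
  start at 0(a): 3
  start at 2(x): 3
sum over floor = 6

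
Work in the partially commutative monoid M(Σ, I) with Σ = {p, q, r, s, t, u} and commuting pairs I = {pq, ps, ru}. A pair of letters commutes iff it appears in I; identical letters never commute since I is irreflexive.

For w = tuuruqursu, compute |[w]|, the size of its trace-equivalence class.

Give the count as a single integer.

8

drop 0:t onto floor
drop 1:u onto {0:t}
drop 2:u onto {1:u}
drop 3:r onto {0:t}
drop 4:u onto {2:u}
drop 5:q onto {3:r, 4:u}
drop 6:u onto {5:q}
drop 7:r onto {5:q}
drop 8:s onto {6:u, 7:r}
drop 9:u onto {8:s}
ground layer = {0:t}
drop-orders for the pieces not yet dropped (sum over which currently-grounded one goes next):
  1 to go: {9} 1
  2 to go: {8,9} 1
  3 to go: {6,8,9} 1  {7,8,9} 1
  4 to go: {6,7,8,9} 2
  5 to go: {5,6,7,8,9} 2
  6 to go: {3,5,6,7,8,9} 2  {4,5,6,7,8,9} 2
  7 to go: {2,4,5,6,7,8,9} 2  {3,4,5,6,7,8,9} 4
  8 to go: {1,2,4,5,6,7,8,9} 2  {2,3,4,5,6,7,8,9} 6
  if 0:t drops first: 8 orders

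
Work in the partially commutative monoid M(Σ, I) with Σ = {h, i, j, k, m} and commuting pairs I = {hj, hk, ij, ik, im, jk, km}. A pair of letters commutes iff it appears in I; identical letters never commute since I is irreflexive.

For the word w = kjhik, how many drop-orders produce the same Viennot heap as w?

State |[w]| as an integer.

0(k) covers ∅
1(j) covers ∅
2(h) covers ∅
3(i) covers 2:h
4(k) covers 0:k
floor of heap: 0:k, 1:j, 2:h
completions by unplaced set U, small U first (add the entries for U minus each lowest piece of U):
  |U|=1: {1}:1  {3}:1  {4}:1
  |U|=2: {0,4}:1  {1,3}:2  {1,4}:2  {2,3}:1  {3,4}:2
  |U|=3: {0,1,4}:3  {0,3,4}:3  {1,2,3}:3  {1,3,4}:6  {2,3,4}:3
  start at 0(k): 12
  start at 1(j): 6
  start at 2(h): 12
sum over floor = 30

30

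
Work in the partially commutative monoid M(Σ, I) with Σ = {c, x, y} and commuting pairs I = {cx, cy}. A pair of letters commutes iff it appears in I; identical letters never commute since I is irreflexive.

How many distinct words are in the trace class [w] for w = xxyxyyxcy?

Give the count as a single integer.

drop 0:x onto floor
drop 1:x onto {0:x}
drop 2:y onto {1:x}
drop 3:x onto {2:y}
drop 4:y onto {3:x}
drop 5:y onto {4:y}
drop 6:x onto {5:y}
drop 7:c onto floor
drop 8:y onto {6:x}
ground layer = {0:x, 7:c}
drop-orders for the pieces not yet dropped (sum over which currently-grounded one goes next):
  1 to go: {7} 1  {8} 1
  2 to go: {6,8} 1  {7,8} 2
  3 to go: {5,6,8} 1  {6,7,8} 3
  4 to go: {4,5,6,8} 1  {5,6,7,8} 4
  5 to go: {3,4,5,6,8} 1  {4,5,6,7,8} 5
  6 to go: {2,3,4,5,6,8} 1  {3,4,5,6,7,8} 6
  7 to go: {1,2,3,4,5,6,8} 1  {2,3,4,5,6,7,8} 7
  if 0:x drops first: 8 orders
  if 7:c drops first: 1 orders
heap linearizations: 9

9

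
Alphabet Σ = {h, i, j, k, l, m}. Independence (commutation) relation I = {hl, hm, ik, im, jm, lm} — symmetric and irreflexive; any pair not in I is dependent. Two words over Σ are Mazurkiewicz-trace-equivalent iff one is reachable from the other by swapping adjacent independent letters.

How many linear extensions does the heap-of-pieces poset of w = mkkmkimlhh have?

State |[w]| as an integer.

drop 0:m onto floor
drop 1:k onto {0:m}
drop 2:k onto {1:k}
drop 3:m onto {2:k}
drop 4:k onto {3:m}
drop 5:i onto floor
drop 6:m onto {4:k}
drop 7:l onto {4:k, 5:i}
drop 8:h onto {4:k, 5:i}
drop 9:h onto {8:h}
ground layer = {0:m, 5:i}
drop-orders for the pieces not yet dropped (sum over which currently-grounded one goes next):
  1 to go: {6} 1  {7} 1  {9} 1
  2 to go: {6,7} 2  {6,9} 2  {7,9} 2  {8,9} 1
  3 to go: {6,7,9} 6  {6,8,9} 3  {7,8,9} 3
  4 to go: {5,7,8,9} 3  {6,7,8,9} 12
  5 to go: {4,6,7,8,9} 12  {5,6,7,8,9} 15
  6 to go: {3,4,6,7,8,9} 12  {4,5,6,7,8,9} 27
  7 to go: {2,3,4,6,7,8,9} 12  {3,4,5,6,7,8,9} 39
  8 to go: {1,2,3,4,6,7,8,9} 12  {2,3,4,5,6,7,8,9} 51
  if 0:m drops first: 63 orders
  if 5:i drops first: 12 orders
heap linearizations: 75

75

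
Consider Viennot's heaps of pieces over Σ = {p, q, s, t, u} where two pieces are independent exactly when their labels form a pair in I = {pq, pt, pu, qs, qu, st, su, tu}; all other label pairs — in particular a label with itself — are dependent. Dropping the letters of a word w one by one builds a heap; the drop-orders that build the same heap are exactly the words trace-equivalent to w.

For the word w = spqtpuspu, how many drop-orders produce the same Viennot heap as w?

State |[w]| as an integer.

0(s) covers ∅
1(p) covers 0:s
2(q) covers ∅
3(t) covers 2:q
4(p) covers 1:p
5(u) covers ∅
6(s) covers 4:p
7(p) covers 6:s
8(u) covers 5:u
floor of heap: 0:s, 2:q, 5:u
completions by unplaced set U, small U first (add the entries for U minus each lowest piece of U):
  |U|=1: {3}:1  {7}:1  {8}:1
  |U|=2: {2,3}:1  {3,7}:2  {3,8}:2  {5,8}:1  {6,7}:1  {7,8}:2
  |U|=3: {2,3,7}:3  {2,3,8}:3  {3,5,8}:3  {3,6,7}:3  {3,7,8}:6  {4,6,7}:1  {5,7,8}:3  {6,7,8}:3
  |U|=4: {1,4,6,7}:1  {2,3,5,8}:6  {2,3,6,7}:6  {2,3,7,8}:12  {3,4,6,7}:4  {3,5,7,8}:12  {3,6,7,8}:12  {4,6,7,8}:4  {5,6,7,8}:6
  |U|=5: {0,1,4,6,7}:1  {1,3,4,6,7}:5  {1,4,6,7,8}:5  {2,3,4,6,7}:10  {2,3,5,7,8}:30  {2,3,6,7,8}:30  {3,4,6,7,8}:20  {3,5,6,7,8}:30  {4,5,6,7,8}:10
  |U|=6: {0,1,3,4,6,7}:6  {0,1,4,6,7,8}:6  {1,2,3,4,6,7}:15  {1,3,4,6,7,8}:30  {1,4,5,6,7,8}:15  {2,3,4,6,7,8}:60  {2,3,5,6,7,8}:90  {3,4,5,6,7,8}:60
  |U|=7: {0,1,2,3,4,6,7}:21  {0,1,3,4,6,7,8}:42  {0,1,4,5,6,7,8}:21  {1,2,3,4,6,7,8}:105  {1,3,4,5,6,7,8}:105  {2,3,4,5,6,7,8}:210
  start at 0(s): 420
  start at 2(q): 168
  start at 5(u): 168
sum over floor = 756

756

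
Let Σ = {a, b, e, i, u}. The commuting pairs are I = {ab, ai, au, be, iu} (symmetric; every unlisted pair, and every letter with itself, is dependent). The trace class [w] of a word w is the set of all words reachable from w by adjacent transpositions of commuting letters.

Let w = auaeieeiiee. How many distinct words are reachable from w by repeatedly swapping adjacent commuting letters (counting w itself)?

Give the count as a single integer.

3

#0=a has no predecessor
#1=u has no predecessor
#2=a depends on [0:a]
#3=e depends on [1:u, 2:a]
#4=i depends on [3:e]
#5=e depends on [4:i]
#6=e depends on [5:e]
#7=i depends on [6:e]
#8=i depends on [7:i]
#9=e depends on [8:i]
#10=e depends on [9:e]
sources: [0:a, 1:u]
N(rest) = Σ N(rest − s) over sources s of rest; N(one piece) = 1:
  size 1 → [10]=1
  size 2 → [9,10]=1
  size 3 → [8,9,10]=1
  size 4 → [7,8,9,10]=1
  size 5 → [6,7,8,9,10]=1
  size 6 → [5,6,7,8,9,10]=1
  size 7 → [4,5,6,7,8,9,10]=1
  size 8 → [3,4,5,6,7,8,9,10]=1
  size 9 → [1,3,4,5,6,7,8,9,10]=1  [2,3,4,5,6,7,8,9,10]=1
  first=0(a) contributes 2
  first=1(u) contributes 1
|[w]| = 3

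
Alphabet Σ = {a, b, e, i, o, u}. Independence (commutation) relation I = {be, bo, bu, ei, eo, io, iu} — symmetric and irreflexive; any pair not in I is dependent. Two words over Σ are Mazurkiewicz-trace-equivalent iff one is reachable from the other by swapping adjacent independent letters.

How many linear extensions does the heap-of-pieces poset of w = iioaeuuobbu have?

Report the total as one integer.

0(i) covers ∅
1(i) covers 0:i
2(o) covers ∅
3(a) covers 1:i, 2:o
4(e) covers 3:a
5(u) covers 4:e
6(u) covers 5:u
7(o) covers 6:u
8(b) covers 3:a
9(b) covers 8:b
10(u) covers 7:o
floor of heap: 0:i, 2:o
completions by unplaced set U, small U first (add the entries for U minus each lowest piece of U):
  |U|=1: {9}:1  {10}:1
  |U|=2: {7,10}:1  {8,9}:1  {9,10}:2
  |U|=3: {6,7,10}:1  {7,9,10}:3  {8,9,10}:3
  |U|=4: {5,6,7,10}:1  {6,7,9,10}:4  {7,8,9,10}:6
  |U|=5: {4,5,6,7,10}:1  {5,6,7,9,10}:5  {6,7,8,9,10}:10
  |U|=6: {4,5,6,7,9,10}:6  {5,6,7,8,9,10}:15
  |U|=7: {4,5,6,7,8,9,10}:21
  |U|=8: {3,4,5,6,7,8,9,10}:21
  |U|=9: {1,3,4,5,6,7,8,9,10}:21  {2,3,4,5,6,7,8,9,10}:21
  start at 0(i): 42
  start at 2(o): 21
sum over floor = 63

63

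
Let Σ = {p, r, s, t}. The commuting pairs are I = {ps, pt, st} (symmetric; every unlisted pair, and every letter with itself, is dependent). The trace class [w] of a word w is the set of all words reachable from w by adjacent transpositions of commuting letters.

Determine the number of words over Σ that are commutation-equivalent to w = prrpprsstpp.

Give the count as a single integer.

0(p) covers ∅
1(r) covers 0:p
2(r) covers 1:r
3(p) covers 2:r
4(p) covers 3:p
5(r) covers 4:p
6(s) covers 5:r
7(s) covers 6:s
8(t) covers 5:r
9(p) covers 5:r
10(p) covers 9:p
floor of heap: 0:p
completions by unplaced set U, small U first (add the entries for U minus each lowest piece of U):
  |U|=1: {7}:1  {8}:1  {10}:1
  |U|=2: {6,7}:1  {7,8}:2  {7,10}:2  {8,10}:2  {9,10}:1
  |U|=3: {6,7,8}:3  {6,7,10}:3  {7,8,10}:6  {7,9,10}:3  {8,9,10}:3
  |U|=4: {6,7,8,10}:12  {6,7,9,10}:6  {7,8,9,10}:12
  |U|=5: {6,7,8,9,10}:30
  |U|=6: {5,6,7,8,9,10}:30
  |U|=7: {4,5,6,7,8,9,10}:30
  |U|=8: {3,4,5,6,7,8,9,10}:30
  |U|=9: {2,3,4,5,6,7,8,9,10}:30
  start at 0(p): 30

30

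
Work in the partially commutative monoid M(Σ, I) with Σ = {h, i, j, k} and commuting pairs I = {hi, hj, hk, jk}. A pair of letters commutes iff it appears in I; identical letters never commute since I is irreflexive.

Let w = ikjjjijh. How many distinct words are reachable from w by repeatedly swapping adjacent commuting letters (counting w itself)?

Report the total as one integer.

32

#0=i has no predecessor
#1=k depends on [0:i]
#2=j depends on [0:i]
#3=j depends on [2:j]
#4=j depends on [3:j]
#5=i depends on [1:k, 4:j]
#6=j depends on [5:i]
#7=h has no predecessor
sources: [0:i, 7:h]
N(rest) = Σ N(rest − s) over sources s of rest; N(one piece) = 1:
  size 1 → [6]=1  [7]=1
  size 2 → [5,6]=1  [6,7]=2
  size 3 → [1,5,6]=1  [4,5,6]=1  [5,6,7]=3
  size 4 → [1,4,5,6]=2  [1,5,6,7]=4  [3,4,5,6]=1  [4,5,6,7]=4
  size 5 → [1,3,4,5,6]=3  [1,4,5,6,7]=10  [2,3,4,5,6]=1  [3,4,5,6,7]=5
  size 6 → [1,2,3,4,5,6]=4  [1,3,4,5,6,7]=18  [2,3,4,5,6,7]=6
  first=0(i) contributes 28
  first=7(h) contributes 4
|[w]| = 32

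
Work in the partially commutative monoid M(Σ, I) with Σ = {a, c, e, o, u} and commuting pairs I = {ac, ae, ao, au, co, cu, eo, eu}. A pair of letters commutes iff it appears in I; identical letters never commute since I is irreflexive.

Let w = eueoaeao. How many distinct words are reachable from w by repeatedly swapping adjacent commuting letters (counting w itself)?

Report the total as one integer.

#0=e has no predecessor
#1=u has no predecessor
#2=e depends on [0:e]
#3=o depends on [1:u]
#4=a has no predecessor
#5=e depends on [2:e]
#6=a depends on [4:a]
#7=o depends on [3:o]
sources: [0:e, 1:u, 4:a]
N(rest) = Σ N(rest − s) over sources s of rest; N(one piece) = 1:
  size 1 → [5]=1  [6]=1  [7]=1
  size 2 → [2,5]=1  [3,7]=1  [4,6]=1  [5,6]=2  [5,7]=2  [6,7]=2
  size 3 → [0,2,5]=1  [1,3,7]=1  [2,5,6]=3  [2,5,7]=3  [3,5,7]=3  [3,6,7]=3  [4,5,6]=3  [4,6,7]=3  [5,6,7]=6
  size 4 → [0,2,5,6]=4  [0,2,5,7]=4  [1,3,5,7]=4  [1,3,6,7]=4  [2,3,5,7]=6  [2,4,5,6]=6  [2,5,6,7]=12  [3,4,6,7]=6  [3,5,6,7]=12  [4,5,6,7]=12
  size 5 → [0,2,3,5,7]=10  [0,2,4,5,6]=10  [0,2,5,6,7]=20  [1,2,3,5,7]=10  [1,3,4,6,7]=10  [1,3,5,6,7]=20  [2,3,5,6,7]=30  [2,4,5,6,7]=30  [3,4,5,6,7]=30
  size 6 → [0,1,2,3,5,7]=20  [0,2,3,5,6,7]=60  [0,2,4,5,6,7]=60  [1,2,3,5,6,7]=60  [1,3,4,5,6,7]=60  [2,3,4,5,6,7]=90
  first=0(e) contributes 210
  first=1(u) contributes 210
  first=4(a) contributes 140
|[w]| = 560

560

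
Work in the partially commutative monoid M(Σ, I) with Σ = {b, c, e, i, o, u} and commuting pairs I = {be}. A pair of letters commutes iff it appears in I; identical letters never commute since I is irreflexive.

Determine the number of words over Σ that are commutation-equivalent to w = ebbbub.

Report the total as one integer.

4

#0=e has no predecessor
#1=b has no predecessor
#2=b depends on [1:b]
#3=b depends on [2:b]
#4=u depends on [0:e, 3:b]
#5=b depends on [4:u]
sources: [0:e, 1:b]
N(rest) = Σ N(rest − s) over sources s of rest; N(one piece) = 1:
  size 1 → [5]=1
  size 2 → [4,5]=1
  size 3 → [0,4,5]=1  [3,4,5]=1
  size 4 → [0,3,4,5]=2  [2,3,4,5]=1
  first=0(e) contributes 1
  first=1(b) contributes 3
|[w]| = 4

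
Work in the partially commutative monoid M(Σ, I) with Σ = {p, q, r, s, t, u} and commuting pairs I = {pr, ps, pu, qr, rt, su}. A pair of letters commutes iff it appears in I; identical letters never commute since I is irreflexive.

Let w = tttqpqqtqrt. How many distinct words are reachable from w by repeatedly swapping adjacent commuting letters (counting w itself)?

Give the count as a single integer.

11

drop 0:t onto floor
drop 1:t onto {0:t}
drop 2:t onto {1:t}
drop 3:q onto {2:t}
drop 4:p onto {3:q}
drop 5:q onto {4:p}
drop 6:q onto {5:q}
drop 7:t onto {6:q}
drop 8:q onto {7:t}
drop 9:r onto floor
drop 10:t onto {8:q}
ground layer = {0:t, 9:r}
drop-orders for the pieces not yet dropped (sum over which currently-grounded one goes next):
  1 to go: {9} 1  {10} 1
  2 to go: {8,10} 1  {9,10} 2
  3 to go: {7,8,10} 1  {8,9,10} 3
  4 to go: {6,7,8,10} 1  {7,8,9,10} 4
  5 to go: {5,6,7,8,10} 1  {6,7,8,9,10} 5
  6 to go: {4,5,6,7,8,10} 1  {5,6,7,8,9,10} 6
  7 to go: {3,4,5,6,7,8,10} 1  {4,5,6,7,8,9,10} 7
  8 to go: {2,3,4,5,6,7,8,10} 1  {3,4,5,6,7,8,9,10} 8
  9 to go: {1,2,3,4,5,6,7,8,10} 1  {2,3,4,5,6,7,8,9,10} 9
  if 0:t drops first: 10 orders
  if 9:r drops first: 1 orders
heap linearizations: 11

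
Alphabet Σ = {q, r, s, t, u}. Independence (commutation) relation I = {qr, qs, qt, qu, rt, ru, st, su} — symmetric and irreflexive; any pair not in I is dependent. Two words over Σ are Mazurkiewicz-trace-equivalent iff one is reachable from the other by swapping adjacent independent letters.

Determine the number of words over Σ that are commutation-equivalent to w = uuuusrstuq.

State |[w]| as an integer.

840

piece 0:u — minimal
piece 1:u rests on {0:u}
piece 2:u rests on {1:u}
piece 3:u rests on {2:u}
piece 4:s — minimal
piece 5:r rests on {4:s}
piece 6:s rests on {5:r}
piece 7:t rests on {3:u}
piece 8:u rests on {7:t}
piece 9:q — minimal
minimal pieces: {0:u, 4:s, 9:q}
ways to finish when only these pieces remain (= sum over removing one remaining piece with nothing left below it):
  1 left: {6}→1  {8}→1  {9}→1
  2 left: {5,6}→1  {6,8}→2  {6,9}→2  {7,8}→1  {8,9}→2
  3 left: {3,7,8}→1  {4,5,6}→1  {5,6,8}→3  {5,6,9}→3  {6,7,8}→3  {6,8,9}→6  {7,8,9}→3
  4 left: {2,3,7,8}→1  {3,6,7,8}→4  {3,7,8,9}→4  {4,5,6,8}→4  {4,5,6,9}→4  {5,6,7,8}→6  {5,6,8,9}→12  {6,7,8,9}→12
  5 left: {1,2,3,7,8}→1  {2,3,6,7,8}→5  {2,3,7,8,9}→5  {3,5,6,7,8}→10  {3,6,7,8,9}→20  {4,5,6,7,8}→10  {4,5,6,8,9}→20  {5,6,7,8,9}→30
  6 left: {0,1,2,3,7,8}→1  {1,2,3,6,7,8}→6  {1,2,3,7,8,9}→6  {2,3,5,6,7,8}→15  {2,3,6,7,8,9}→30  {3,4,5,6,7,8}→20  {3,5,6,7,8,9}→60  {4,5,6,7,8,9}→60
  7 left: {0,1,2,3,6,7,8}→7  {0,1,2,3,7,8,9}→7  {1,2,3,5,6,7,8}→21  {1,2,3,6,7,8,9}→42  {2,3,4,5,6,7,8}→35  {2,3,5,6,7,8,9}→105  {3,4,5,6,7,8,9}→140
  8 left: {0,1,2,3,5,6,7,8}→28  {0,1,2,3,6,7,8,9}→56  {1,2,3,4,5,6,7,8}→56  {1,2,3,5,6,7,8,9}→168  {2,3,4,5,6,7,8,9}→280
  placing 0:u first → 504 extensions
  placing 4:s first → 252 extensions
  placing 9:q first → 84 extensions
total linear extensions = 840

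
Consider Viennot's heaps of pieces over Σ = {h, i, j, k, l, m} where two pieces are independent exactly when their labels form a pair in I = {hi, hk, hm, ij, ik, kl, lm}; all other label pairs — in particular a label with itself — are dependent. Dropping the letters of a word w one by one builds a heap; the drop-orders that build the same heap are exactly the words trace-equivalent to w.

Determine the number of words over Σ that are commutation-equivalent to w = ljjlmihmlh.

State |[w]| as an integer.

#0=l has no predecessor
#1=j depends on [0:l]
#2=j depends on [1:j]
#3=l depends on [2:j]
#4=m depends on [2:j]
#5=i depends on [3:l, 4:m]
#6=h depends on [3:l]
#7=m depends on [5:i]
#8=l depends on [5:i, 6:h]
#9=h depends on [8:l]
sources: [0:l]
N(rest) = Σ N(rest − s) over sources s of rest; N(one piece) = 1:
  size 1 → [7]=1  [9]=1
  size 2 → [7,9]=2  [8,9]=1
  size 3 → [6,8,9]=1  [7,8,9]=3
  size 4 → [5,7,8,9]=3  [6,7,8,9]=4
  size 5 → [4,5,7,8,9]=3  [5,6,7,8,9]=7
  size 6 → [3,5,6,7,8,9]=7  [4,5,6,7,8,9]=10
  size 7 → [3,4,5,6,7,8,9]=17
  size 8 → [2,3,4,5,6,7,8,9]=17
  first=0(l) contributes 17

17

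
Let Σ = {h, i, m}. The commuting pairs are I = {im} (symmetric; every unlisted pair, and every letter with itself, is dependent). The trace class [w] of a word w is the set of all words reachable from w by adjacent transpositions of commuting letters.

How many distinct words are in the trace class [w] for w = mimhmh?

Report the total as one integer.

3

0(m) covers ∅
1(i) covers ∅
2(m) covers 0:m
3(h) covers 1:i, 2:m
4(m) covers 3:h
5(h) covers 4:m
floor of heap: 0:m, 1:i
completions by unplaced set U, small U first (add the entries for U minus each lowest piece of U):
  |U|=1: {5}:1
  |U|=2: {4,5}:1
  |U|=3: {3,4,5}:1
  |U|=4: {1,3,4,5}:1  {2,3,4,5}:1
  start at 0(m): 2
  start at 1(i): 1
sum over floor = 3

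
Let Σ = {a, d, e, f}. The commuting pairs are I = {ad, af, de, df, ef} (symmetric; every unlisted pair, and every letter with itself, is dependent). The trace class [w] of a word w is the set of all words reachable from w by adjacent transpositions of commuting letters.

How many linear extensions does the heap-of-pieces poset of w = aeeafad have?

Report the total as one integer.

#0=a has no predecessor
#1=e depends on [0:a]
#2=e depends on [1:e]
#3=a depends on [2:e]
#4=f has no predecessor
#5=a depends on [3:a]
#6=d has no predecessor
sources: [0:a, 4:f, 6:d]
N(rest) = Σ N(rest − s) over sources s of rest; N(one piece) = 1:
  size 1 → [4]=1  [5]=1  [6]=1
  size 2 → [3,5]=1  [4,5]=2  [4,6]=2  [5,6]=2
  size 3 → [2,3,5]=1  [3,4,5]=3  [3,5,6]=3  [4,5,6]=6
  size 4 → [1,2,3,5]=1  [2,3,4,5]=4  [2,3,5,6]=4  [3,4,5,6]=12
  size 5 → [0,1,2,3,5]=1  [1,2,3,4,5]=5  [1,2,3,5,6]=5  [2,3,4,5,6]=20
  first=0(a) contributes 30
  first=4(f) contributes 6
  first=6(d) contributes 6
|[w]| = 42

42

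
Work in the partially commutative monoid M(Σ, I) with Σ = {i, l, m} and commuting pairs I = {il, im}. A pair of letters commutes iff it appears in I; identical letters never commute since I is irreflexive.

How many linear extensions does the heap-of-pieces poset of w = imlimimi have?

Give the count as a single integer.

0(i) covers ∅
1(m) covers ∅
2(l) covers 1:m
3(i) covers 0:i
4(m) covers 2:l
5(i) covers 3:i
6(m) covers 4:m
7(i) covers 5:i
floor of heap: 0:i, 1:m
completions by unplaced set U, small U first (add the entries for U minus each lowest piece of U):
  |U|=1: {6}:1  {7}:1
  |U|=2: {4,6}:1  {5,7}:1  {6,7}:2
  |U|=3: {2,4,6}:1  {3,5,7}:1  {4,6,7}:3  {5,6,7}:3
  |U|=4: {0,3,5,7}:1  {1,2,4,6}:1  {2,4,6,7}:4  {3,5,6,7}:4  {4,5,6,7}:6
  |U|=5: {0,3,5,6,7}:5  {1,2,4,6,7}:5  {2,4,5,6,7}:10  {3,4,5,6,7}:10
  |U|=6: {0,3,4,5,6,7}:15  {1,2,4,5,6,7}:15  {2,3,4,5,6,7}:20
  start at 0(i): 35
  start at 1(m): 35
sum over floor = 70

70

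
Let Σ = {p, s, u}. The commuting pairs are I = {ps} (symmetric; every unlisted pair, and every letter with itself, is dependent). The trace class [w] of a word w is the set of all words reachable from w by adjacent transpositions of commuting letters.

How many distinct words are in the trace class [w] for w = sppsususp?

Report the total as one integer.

12

drop 0:s onto floor
drop 1:p onto floor
drop 2:p onto {1:p}
drop 3:s onto {0:s}
drop 4:u onto {2:p, 3:s}
drop 5:s onto {4:u}
drop 6:u onto {5:s}
drop 7:s onto {6:u}
drop 8:p onto {6:u}
ground layer = {0:s, 1:p}
drop-orders for the pieces not yet dropped (sum over which currently-grounded one goes next):
  1 to go: {7} 1  {8} 1
  2 to go: {7,8} 2
  3 to go: {6,7,8} 2
  4 to go: {5,6,7,8} 2
  5 to go: {4,5,6,7,8} 2
  6 to go: {2,4,5,6,7,8} 2  {3,4,5,6,7,8} 2
  7 to go: {0,3,4,5,6,7,8} 2  {1,2,4,5,6,7,8} 2  {2,3,4,5,6,7,8} 4
  if 0:s drops first: 6 orders
  if 1:p drops first: 6 orders
heap linearizations: 12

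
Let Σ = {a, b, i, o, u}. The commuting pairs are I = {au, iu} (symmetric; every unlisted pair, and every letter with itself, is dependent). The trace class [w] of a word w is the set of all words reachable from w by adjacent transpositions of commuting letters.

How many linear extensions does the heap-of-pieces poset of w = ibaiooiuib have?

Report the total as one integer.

0(i) covers ∅
1(b) covers 0:i
2(a) covers 1:b
3(i) covers 2:a
4(o) covers 3:i
5(o) covers 4:o
6(i) covers 5:o
7(u) covers 5:o
8(i) covers 6:i
9(b) covers 7:u, 8:i
floor of heap: 0:i
completions by unplaced set U, small U first (add the entries for U minus each lowest piece of U):
  |U|=1: {9}:1
  |U|=2: {7,9}:1  {8,9}:1
  |U|=3: {6,8,9}:1  {7,8,9}:2
  |U|=4: {6,7,8,9}:3
  |U|=5: {5,6,7,8,9}:3
  |U|=6: {4,5,6,7,8,9}:3
  |U|=7: {3,4,5,6,7,8,9}:3
  |U|=8: {2,3,4,5,6,7,8,9}:3
  start at 0(i): 3

3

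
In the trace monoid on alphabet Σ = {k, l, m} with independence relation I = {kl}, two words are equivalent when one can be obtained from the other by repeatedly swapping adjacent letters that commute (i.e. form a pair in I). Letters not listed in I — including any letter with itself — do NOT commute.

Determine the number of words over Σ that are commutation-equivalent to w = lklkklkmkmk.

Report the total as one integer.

piece 0:l — minimal
piece 1:k — minimal
piece 2:l rests on {0:l}
piece 3:k rests on {1:k}
piece 4:k rests on {3:k}
piece 5:l rests on {2:l}
piece 6:k rests on {4:k}
piece 7:m rests on {5:l, 6:k}
piece 8:k rests on {7:m}
piece 9:m rests on {8:k}
piece 10:k rests on {9:m}
minimal pieces: {0:l, 1:k}
ways to finish when only these pieces remain (= sum over removing one remaining piece with nothing left below it):
  1 left: {10}→1
  2 left: {9,10}→1
  3 left: {8,9,10}→1
  4 left: {7,8,9,10}→1
  5 left: {5,7,8,9,10}→1  {6,7,8,9,10}→1
  6 left: {2,5,7,8,9,10}→1  {4,6,7,8,9,10}→1  {5,6,7,8,9,10}→2
  7 left: {0,2,5,7,8,9,10}→1  {2,5,6,7,8,9,10}→3  {3,4,6,7,8,9,10}→1  {4,5,6,7,8,9,10}→3
  8 left: {0,2,5,6,7,8,9,10}→4  {1,3,4,6,7,8,9,10}→1  {2,4,5,6,7,8,9,10}→6  {3,4,5,6,7,8,9,10}→4
  9 left: {0,2,4,5,6,7,8,9,10}→10  {1,3,4,5,6,7,8,9,10}→5  {2,3,4,5,6,7,8,9,10}→10
  placing 0:l first → 15 extensions
  placing 1:k first → 20 extensions
total linear extensions = 35

35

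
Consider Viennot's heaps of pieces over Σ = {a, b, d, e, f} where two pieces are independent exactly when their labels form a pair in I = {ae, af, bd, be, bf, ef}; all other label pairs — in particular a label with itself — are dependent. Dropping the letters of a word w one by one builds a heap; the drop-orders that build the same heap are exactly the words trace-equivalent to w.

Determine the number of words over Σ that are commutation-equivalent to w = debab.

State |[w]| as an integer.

0(d) covers ∅
1(e) covers 0:d
2(b) covers ∅
3(a) covers 0:d, 2:b
4(b) covers 3:a
floor of heap: 0:d, 2:b
completions by unplaced set U, small U first (add the entries for U minus each lowest piece of U):
  |U|=1: {1}:1  {4}:1
  |U|=2: {1,4}:2  {3,4}:1
  |U|=3: {1,3,4}:3  {2,3,4}:1
  start at 0(d): 4
  start at 2(b): 3
sum over floor = 7

7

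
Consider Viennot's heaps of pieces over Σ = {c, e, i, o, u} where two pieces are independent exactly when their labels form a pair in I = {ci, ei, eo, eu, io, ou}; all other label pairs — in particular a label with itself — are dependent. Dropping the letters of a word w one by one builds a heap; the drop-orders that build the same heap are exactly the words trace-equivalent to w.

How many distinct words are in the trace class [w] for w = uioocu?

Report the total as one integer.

0(u) covers ∅
1(i) covers 0:u
2(o) covers ∅
3(o) covers 2:o
4(c) covers 0:u, 3:o
5(u) covers 1:i, 4:c
floor of heap: 0:u, 2:o
completions by unplaced set U, small U first (add the entries for U minus each lowest piece of U):
  |U|=1: {5}:1
  |U|=2: {1,5}:1  {4,5}:1
  |U|=3: {1,4,5}:2  {3,4,5}:1
  |U|=4: {0,1,4,5}:2  {1,3,4,5}:3  {2,3,4,5}:1
  start at 0(u): 4
  start at 2(o): 5
sum over floor = 9

9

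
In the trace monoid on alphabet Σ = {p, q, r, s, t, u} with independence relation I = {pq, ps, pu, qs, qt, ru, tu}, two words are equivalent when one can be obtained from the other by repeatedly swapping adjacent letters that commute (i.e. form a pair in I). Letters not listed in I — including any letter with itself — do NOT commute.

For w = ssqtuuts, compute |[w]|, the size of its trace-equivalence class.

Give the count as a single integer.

0(s) covers ∅
1(s) covers 0:s
2(q) covers ∅
3(t) covers 1:s
4(u) covers 1:s, 2:q
5(u) covers 4:u
6(t) covers 3:t
7(s) covers 5:u, 6:t
floor of heap: 0:s, 2:q
completions by unplaced set U, small U first (add the entries for U minus each lowest piece of U):
  |U|=1: {7}:1
  |U|=2: {5,7}:1  {6,7}:1
  |U|=3: {3,6,7}:1  {4,5,7}:1  {5,6,7}:2
  |U|=4: {2,4,5,7}:1  {3,5,6,7}:3  {4,5,6,7}:3
  |U|=5: {2,4,5,6,7}:4  {3,4,5,6,7}:6
  |U|=6: {1,3,4,5,6,7}:6  {2,3,4,5,6,7}:10
  start at 0(s): 16
  start at 2(q): 6
sum over floor = 22

22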